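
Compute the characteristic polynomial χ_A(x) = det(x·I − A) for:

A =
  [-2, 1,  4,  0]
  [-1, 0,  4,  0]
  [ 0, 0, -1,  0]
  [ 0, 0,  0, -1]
x^4 + 4*x^3 + 6*x^2 + 4*x + 1

Expanding det(x·I − A) (e.g. by cofactor expansion or by noting that A is similar to its Jordan form J, which has the same characteristic polynomial as A) gives
  χ_A(x) = x^4 + 4*x^3 + 6*x^2 + 4*x + 1
which factors as (x + 1)^4. The eigenvalues (with algebraic multiplicities) are λ = -1 with multiplicity 4.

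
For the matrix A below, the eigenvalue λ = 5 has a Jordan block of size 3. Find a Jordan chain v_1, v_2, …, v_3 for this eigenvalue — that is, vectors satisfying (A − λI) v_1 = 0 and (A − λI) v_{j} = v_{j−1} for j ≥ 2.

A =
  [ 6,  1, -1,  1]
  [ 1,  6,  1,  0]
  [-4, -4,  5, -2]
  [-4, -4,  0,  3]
A Jordan chain for λ = 5 of length 3:
v_1 = (2, -2, 0, 0)ᵀ
v_2 = (1, 1, -4, -4)ᵀ
v_3 = (1, 0, 0, 0)ᵀ

Let N = A − (5)·I. We want v_3 with N^3 v_3 = 0 but N^2 v_3 ≠ 0; then v_{j-1} := N · v_j for j = 3, …, 2.

Pick v_3 = (1, 0, 0, 0)ᵀ.
Then v_2 = N · v_3 = (1, 1, -4, -4)ᵀ.
Then v_1 = N · v_2 = (2, -2, 0, 0)ᵀ.

Sanity check: (A − (5)·I) v_1 = (0, 0, 0, 0)ᵀ = 0. ✓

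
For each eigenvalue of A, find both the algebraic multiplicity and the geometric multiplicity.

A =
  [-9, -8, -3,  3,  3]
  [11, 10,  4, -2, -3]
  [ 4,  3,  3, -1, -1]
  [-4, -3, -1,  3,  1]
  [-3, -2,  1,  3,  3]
λ = 2: alg = 5, geom = 2

Step 1 — factor the characteristic polynomial to read off the algebraic multiplicities:
  χ_A(x) = (x - 2)^5

Step 2 — compute geometric multiplicities via the rank-nullity identity g(λ) = n − rank(A − λI):
  rank(A − (2)·I) = 3, so dim ker(A − (2)·I) = n − 3 = 2

Summary:
  λ = 2: algebraic multiplicity = 5, geometric multiplicity = 2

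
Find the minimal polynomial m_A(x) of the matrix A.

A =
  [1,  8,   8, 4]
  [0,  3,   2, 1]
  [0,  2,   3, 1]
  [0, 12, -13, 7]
x^3 - 13*x^2 + 48*x - 36

The characteristic polynomial is χ_A(x) = (x - 6)^2*(x - 1)^2, so the eigenvalues are known. The minimal polynomial is
  m_A(x) = Π_λ (x − λ)^{k_λ}
where k_λ is the size of the *largest* Jordan block for λ (equivalently, the smallest k with (A − λI)^k v = 0 for every generalised eigenvector v of λ).

  λ = 1: largest Jordan block has size 1, contributing (x − 1)
  λ = 6: largest Jordan block has size 2, contributing (x − 6)^2

So m_A(x) = (x - 6)^2*(x - 1) = x^3 - 13*x^2 + 48*x - 36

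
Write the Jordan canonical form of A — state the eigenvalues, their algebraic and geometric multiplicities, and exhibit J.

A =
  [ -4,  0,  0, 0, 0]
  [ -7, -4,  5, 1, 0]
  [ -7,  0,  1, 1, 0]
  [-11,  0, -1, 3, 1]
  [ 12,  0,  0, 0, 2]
J_1(-4) ⊕ J_1(-4) ⊕ J_3(2)

The characteristic polynomial is
  det(x·I − A) = x^5 + 2*x^4 - 20*x^3 - 8*x^2 + 128*x - 128 = (x - 2)^3*(x + 4)^2

Eigenvalues and multiplicities (the geometric multiplicity of λ is n − rank(A − λI), which equals the number of Jordan blocks for λ):
  λ = -4: algebraic multiplicity = 2, geometric multiplicity = 2
  λ = 2: algebraic multiplicity = 3, geometric multiplicity = 1

Determining the block sizes for each eigenvalue:
  λ = -4: gm = am = 2, so every block has size 1 → block sizes [1, 1]
  λ = 2: one block (gm = 1), so the single block has size am = 3 → block sizes [3]

Assembling the blocks gives a Jordan form
J =
  [-4,  0, 0, 0, 0]
  [ 0, -4, 0, 0, 0]
  [ 0,  0, 2, 1, 0]
  [ 0,  0, 0, 2, 1]
  [ 0,  0, 0, 0, 2]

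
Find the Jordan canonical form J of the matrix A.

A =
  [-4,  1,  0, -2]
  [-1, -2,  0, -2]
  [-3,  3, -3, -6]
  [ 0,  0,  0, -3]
J_2(-3) ⊕ J_1(-3) ⊕ J_1(-3)

The characteristic polynomial is
  det(x·I − A) = x^4 + 12*x^3 + 54*x^2 + 108*x + 81 = (x + 3)^4

Eigenvalues and multiplicities (the geometric multiplicity of λ is n − rank(A − λI), which equals the number of Jordan blocks for λ):
  λ = -3: algebraic multiplicity = 4, geometric multiplicity = 3

Determining the block sizes for each eigenvalue:
  λ = -3: 3 blocks summing to 4 forces exactly one block of size 2 and the rest size 1 → block sizes [2, 1, 1]

Assembling the blocks gives a Jordan form
J =
  [-3,  1,  0,  0]
  [ 0, -3,  0,  0]
  [ 0,  0, -3,  0]
  [ 0,  0,  0, -3]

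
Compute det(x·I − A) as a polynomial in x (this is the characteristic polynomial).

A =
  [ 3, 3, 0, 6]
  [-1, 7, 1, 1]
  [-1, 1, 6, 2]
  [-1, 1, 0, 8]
x^4 - 24*x^3 + 216*x^2 - 864*x + 1296

Expanding det(x·I − A) (e.g. by cofactor expansion or by noting that A is similar to its Jordan form J, which has the same characteristic polynomial as A) gives
  χ_A(x) = x^4 - 24*x^3 + 216*x^2 - 864*x + 1296
which factors as (x - 6)^4. The eigenvalues (with algebraic multiplicities) are λ = 6 with multiplicity 4.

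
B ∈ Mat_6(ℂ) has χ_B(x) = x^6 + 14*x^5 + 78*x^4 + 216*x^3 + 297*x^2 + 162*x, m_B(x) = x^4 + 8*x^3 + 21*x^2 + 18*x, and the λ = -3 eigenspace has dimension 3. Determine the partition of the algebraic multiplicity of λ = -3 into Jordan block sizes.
Block sizes for λ = -3: [2, 1, 1]

Step 1 — from the characteristic polynomial, algebraic multiplicity of λ = -3 is 4. From dim ker(B − (-3)·I) = 3, there are exactly 3 Jordan blocks for λ = -3.
Step 2 — from the minimal polynomial, the factor (x + 3)^2 tells us the largest block for λ = -3 has size 2.
Step 3 — with total size 4, 3 blocks, and largest block 2, the block sizes (in nonincreasing order) are [2, 1, 1].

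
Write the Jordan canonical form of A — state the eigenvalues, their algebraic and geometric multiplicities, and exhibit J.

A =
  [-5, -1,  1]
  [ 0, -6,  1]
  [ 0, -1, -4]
J_2(-5) ⊕ J_1(-5)

The characteristic polynomial is
  det(x·I − A) = x^3 + 15*x^2 + 75*x + 125 = (x + 5)^3

Eigenvalues and multiplicities (the geometric multiplicity of λ is n − rank(A − λI), which equals the number of Jordan blocks for λ):
  λ = -5: algebraic multiplicity = 3, geometric multiplicity = 2

Determining the block sizes for each eigenvalue:
  λ = -5: 2 blocks summing to 3 forces exactly one block of size 2 and the rest size 1 → block sizes [2, 1]

Assembling the blocks gives a Jordan form
J =
  [-5,  1,  0]
  [ 0, -5,  0]
  [ 0,  0, -5]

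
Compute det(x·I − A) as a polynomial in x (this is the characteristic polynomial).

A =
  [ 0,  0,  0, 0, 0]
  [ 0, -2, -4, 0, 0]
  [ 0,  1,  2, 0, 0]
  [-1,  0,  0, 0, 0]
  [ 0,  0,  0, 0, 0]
x^5

Expanding det(x·I − A) (e.g. by cofactor expansion or by noting that A is similar to its Jordan form J, which has the same characteristic polynomial as A) gives
  χ_A(x) = x^5
which factors as x^5. The eigenvalues (with algebraic multiplicities) are λ = 0 with multiplicity 5.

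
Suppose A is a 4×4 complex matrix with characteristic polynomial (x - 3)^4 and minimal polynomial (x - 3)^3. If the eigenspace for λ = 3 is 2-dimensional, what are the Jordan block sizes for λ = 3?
Block sizes for λ = 3: [3, 1]

Step 1 — from the characteristic polynomial, algebraic multiplicity of λ = 3 is 4. From dim ker(A − (3)·I) = 2, there are exactly 2 Jordan blocks for λ = 3.
Step 2 — from the minimal polynomial, the factor (x − 3)^3 tells us the largest block for λ = 3 has size 3.
Step 3 — with total size 4, 2 blocks, and largest block 3, the block sizes (in nonincreasing order) are [3, 1].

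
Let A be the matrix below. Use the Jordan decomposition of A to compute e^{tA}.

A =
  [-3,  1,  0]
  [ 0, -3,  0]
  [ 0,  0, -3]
e^{tA} =
  [exp(-3*t), t*exp(-3*t), 0]
  [0, exp(-3*t), 0]
  [0, 0, exp(-3*t)]

Strategy: write A = P · J · P⁻¹ where J is a Jordan canonical form, so e^{tA} = P · e^{tJ} · P⁻¹, and e^{tJ} can be computed block-by-block.

A has Jordan form
J =
  [-3,  1,  0]
  [ 0, -3,  0]
  [ 0,  0, -3]
(up to reordering of blocks).

Per-block formulas:
  For a 1×1 block at λ = -3: exp(t · [-3]) = [e^(-3t)].
  For a 2×2 Jordan block J_2(-3): exp(t · J_2(-3)) = e^(-3t)·(I + t·N), where N is the 2×2 nilpotent shift.

After assembling e^{tJ} and conjugating by P, we get:

e^{tA} =
  [exp(-3*t), t*exp(-3*t), 0]
  [0, exp(-3*t), 0]
  [0, 0, exp(-3*t)]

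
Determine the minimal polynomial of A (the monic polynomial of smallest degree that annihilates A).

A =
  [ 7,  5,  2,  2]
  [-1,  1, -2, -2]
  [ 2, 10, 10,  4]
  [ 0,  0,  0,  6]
x^2 - 12*x + 36

The characteristic polynomial is χ_A(x) = (x - 6)^4, so the eigenvalues are known. The minimal polynomial is
  m_A(x) = Π_λ (x − λ)^{k_λ}
where k_λ is the size of the *largest* Jordan block for λ (equivalently, the smallest k with (A − λI)^k v = 0 for every generalised eigenvector v of λ).

  λ = 6: largest Jordan block has size 2, contributing (x − 6)^2

So m_A(x) = (x - 6)^2 = x^2 - 12*x + 36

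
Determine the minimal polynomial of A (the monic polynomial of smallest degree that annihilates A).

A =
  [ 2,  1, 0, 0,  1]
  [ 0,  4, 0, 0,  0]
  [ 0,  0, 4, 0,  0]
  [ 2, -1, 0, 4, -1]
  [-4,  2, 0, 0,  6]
x^2 - 8*x + 16

The characteristic polynomial is χ_A(x) = (x - 4)^5, so the eigenvalues are known. The minimal polynomial is
  m_A(x) = Π_λ (x − λ)^{k_λ}
where k_λ is the size of the *largest* Jordan block for λ (equivalently, the smallest k with (A − λI)^k v = 0 for every generalised eigenvector v of λ).

  λ = 4: largest Jordan block has size 2, contributing (x − 4)^2

So m_A(x) = (x - 4)^2 = x^2 - 8*x + 16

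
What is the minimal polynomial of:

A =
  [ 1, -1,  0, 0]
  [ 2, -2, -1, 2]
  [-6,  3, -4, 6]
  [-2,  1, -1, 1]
x^3 + 3*x^2 + 3*x + 1

The characteristic polynomial is χ_A(x) = (x + 1)^4, so the eigenvalues are known. The minimal polynomial is
  m_A(x) = Π_λ (x − λ)^{k_λ}
where k_λ is the size of the *largest* Jordan block for λ (equivalently, the smallest k with (A − λI)^k v = 0 for every generalised eigenvector v of λ).

  λ = -1: largest Jordan block has size 3, contributing (x + 1)^3

So m_A(x) = (x + 1)^3 = x^3 + 3*x^2 + 3*x + 1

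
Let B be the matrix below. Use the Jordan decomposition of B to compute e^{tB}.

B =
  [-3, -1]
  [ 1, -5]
e^{tB} =
  [t*exp(-4*t) + exp(-4*t), -t*exp(-4*t)]
  [t*exp(-4*t), -t*exp(-4*t) + exp(-4*t)]

Strategy: write B = P · J · P⁻¹ where J is a Jordan canonical form, so e^{tB} = P · e^{tJ} · P⁻¹, and e^{tJ} can be computed block-by-block.

B has Jordan form
J =
  [-4,  1]
  [ 0, -4]
(up to reordering of blocks).

Per-block formulas:
  For a 2×2 Jordan block J_2(-4): exp(t · J_2(-4)) = e^(-4t)·(I + t·N), where N is the 2×2 nilpotent shift.

After assembling e^{tJ} and conjugating by P, we get:

e^{tB} =
  [t*exp(-4*t) + exp(-4*t), -t*exp(-4*t)]
  [t*exp(-4*t), -t*exp(-4*t) + exp(-4*t)]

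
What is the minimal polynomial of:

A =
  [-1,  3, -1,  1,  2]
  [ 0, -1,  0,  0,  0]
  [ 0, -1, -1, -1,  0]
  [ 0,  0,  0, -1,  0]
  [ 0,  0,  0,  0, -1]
x^3 + 3*x^2 + 3*x + 1

The characteristic polynomial is χ_A(x) = (x + 1)^5, so the eigenvalues are known. The minimal polynomial is
  m_A(x) = Π_λ (x − λ)^{k_λ}
where k_λ is the size of the *largest* Jordan block for λ (equivalently, the smallest k with (A − λI)^k v = 0 for every generalised eigenvector v of λ).

  λ = -1: largest Jordan block has size 3, contributing (x + 1)^3

So m_A(x) = (x + 1)^3 = x^3 + 3*x^2 + 3*x + 1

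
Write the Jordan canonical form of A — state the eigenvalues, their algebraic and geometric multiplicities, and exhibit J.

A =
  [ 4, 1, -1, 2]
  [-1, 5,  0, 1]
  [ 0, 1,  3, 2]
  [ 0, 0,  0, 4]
J_3(4) ⊕ J_1(4)

The characteristic polynomial is
  det(x·I − A) = x^4 - 16*x^3 + 96*x^2 - 256*x + 256 = (x - 4)^4

Eigenvalues and multiplicities (the geometric multiplicity of λ is n − rank(A − λI), which equals the number of Jordan blocks for λ):
  λ = 4: algebraic multiplicity = 4, geometric multiplicity = 2

Determining the block sizes for each eigenvalue:
  λ = 4: with am = 4 and gm = 2, the partition is not yet determined (e.g. several partitions of 4 into 2 parts exist). Let N = A − (4)·I. Computing rank(N^1) = 2, rank(N^2) = 1, rank(N^3) = 0; the number of blocks of size ≥ j is rank(N^{j−1}) − rank(N^j), giving [2, 1, 1]. So we have 1 block(s) of size 3, 1 block(s) of size 1 → block sizes [3, 1]

Assembling the blocks gives a Jordan form
J =
  [4, 1, 0, 0]
  [0, 4, 1, 0]
  [0, 0, 4, 0]
  [0, 0, 0, 4]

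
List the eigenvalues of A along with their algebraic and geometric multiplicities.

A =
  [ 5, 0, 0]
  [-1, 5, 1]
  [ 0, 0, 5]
λ = 5: alg = 3, geom = 2

Step 1 — factor the characteristic polynomial to read off the algebraic multiplicities:
  χ_A(x) = (x - 5)^3

Step 2 — compute geometric multiplicities via the rank-nullity identity g(λ) = n − rank(A − λI):
  rank(A − (5)·I) = 1, so dim ker(A − (5)·I) = n − 1 = 2

Summary:
  λ = 5: algebraic multiplicity = 3, geometric multiplicity = 2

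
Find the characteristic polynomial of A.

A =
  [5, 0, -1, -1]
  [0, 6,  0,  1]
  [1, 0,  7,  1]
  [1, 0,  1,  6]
x^4 - 24*x^3 + 216*x^2 - 864*x + 1296

Expanding det(x·I − A) (e.g. by cofactor expansion or by noting that A is similar to its Jordan form J, which has the same characteristic polynomial as A) gives
  χ_A(x) = x^4 - 24*x^3 + 216*x^2 - 864*x + 1296
which factors as (x - 6)^4. The eigenvalues (with algebraic multiplicities) are λ = 6 with multiplicity 4.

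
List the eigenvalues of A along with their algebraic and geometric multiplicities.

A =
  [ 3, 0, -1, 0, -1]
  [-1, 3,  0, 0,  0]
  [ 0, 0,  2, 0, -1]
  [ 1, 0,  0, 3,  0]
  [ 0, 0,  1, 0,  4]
λ = 3: alg = 5, geom = 3

Step 1 — factor the characteristic polynomial to read off the algebraic multiplicities:
  χ_A(x) = (x - 3)^5

Step 2 — compute geometric multiplicities via the rank-nullity identity g(λ) = n − rank(A − λI):
  rank(A − (3)·I) = 2, so dim ker(A − (3)·I) = n − 2 = 3

Summary:
  λ = 3: algebraic multiplicity = 5, geometric multiplicity = 3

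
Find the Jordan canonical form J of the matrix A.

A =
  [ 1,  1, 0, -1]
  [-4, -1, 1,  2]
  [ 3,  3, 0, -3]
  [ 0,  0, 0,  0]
J_3(0) ⊕ J_1(0)

The characteristic polynomial is
  det(x·I − A) = x^4

Eigenvalues and multiplicities (the geometric multiplicity of λ is n − rank(A − λI), which equals the number of Jordan blocks for λ):
  λ = 0: algebraic multiplicity = 4, geometric multiplicity = 2

Determining the block sizes for each eigenvalue:
  λ = 0: with am = 4 and gm = 2, the partition is not yet determined (e.g. several partitions of 4 into 2 parts exist). Let N = A − (0)·I. Computing rank(N^1) = 2, rank(N^2) = 1, rank(N^3) = 0; the number of blocks of size ≥ j is rank(N^{j−1}) − rank(N^j), giving [2, 1, 1]. So we have 1 block(s) of size 3, 1 block(s) of size 1 → block sizes [3, 1]

Assembling the blocks gives a Jordan form
J =
  [0, 1, 0, 0]
  [0, 0, 1, 0]
  [0, 0, 0, 0]
  [0, 0, 0, 0]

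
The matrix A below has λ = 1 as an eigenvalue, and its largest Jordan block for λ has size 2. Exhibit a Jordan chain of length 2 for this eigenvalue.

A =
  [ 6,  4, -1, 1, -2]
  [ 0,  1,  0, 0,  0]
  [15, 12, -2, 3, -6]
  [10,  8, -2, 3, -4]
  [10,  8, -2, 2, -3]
A Jordan chain for λ = 1 of length 2:
v_1 = (5, 0, 15, 10, 10)ᵀ
v_2 = (1, 0, 0, 0, 0)ᵀ

Let N = A − (1)·I. We want v_2 with N^2 v_2 = 0 but N^1 v_2 ≠ 0; then v_{j-1} := N · v_j for j = 2, …, 2.

Pick v_2 = (1, 0, 0, 0, 0)ᵀ.
Then v_1 = N · v_2 = (5, 0, 15, 10, 10)ᵀ.

Sanity check: (A − (1)·I) v_1 = (0, 0, 0, 0, 0)ᵀ = 0. ✓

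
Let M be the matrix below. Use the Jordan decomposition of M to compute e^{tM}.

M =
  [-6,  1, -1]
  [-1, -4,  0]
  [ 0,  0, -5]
e^{tM} =
  [-t*exp(-5*t) + exp(-5*t), t*exp(-5*t), t^2*exp(-5*t)/2 - t*exp(-5*t)]
  [-t*exp(-5*t), t*exp(-5*t) + exp(-5*t), t^2*exp(-5*t)/2]
  [0, 0, exp(-5*t)]

Strategy: write M = P · J · P⁻¹ where J is a Jordan canonical form, so e^{tM} = P · e^{tJ} · P⁻¹, and e^{tJ} can be computed block-by-block.

M has Jordan form
J =
  [-5,  1,  0]
  [ 0, -5,  1]
  [ 0,  0, -5]
(up to reordering of blocks).

Per-block formulas:
  For a 3×3 Jordan block J_3(-5): exp(t · J_3(-5)) = e^(-5t)·(I + t·N + (t^2/2)·N^2), where N is the 3×3 nilpotent shift.

After assembling e^{tJ} and conjugating by P, we get:

e^{tM} =
  [-t*exp(-5*t) + exp(-5*t), t*exp(-5*t), t^2*exp(-5*t)/2 - t*exp(-5*t)]
  [-t*exp(-5*t), t*exp(-5*t) + exp(-5*t), t^2*exp(-5*t)/2]
  [0, 0, exp(-5*t)]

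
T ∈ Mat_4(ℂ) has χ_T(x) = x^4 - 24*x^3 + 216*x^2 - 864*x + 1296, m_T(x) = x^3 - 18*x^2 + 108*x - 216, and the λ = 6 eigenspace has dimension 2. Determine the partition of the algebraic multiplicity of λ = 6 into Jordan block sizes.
Block sizes for λ = 6: [3, 1]

Step 1 — from the characteristic polynomial, algebraic multiplicity of λ = 6 is 4. From dim ker(T − (6)·I) = 2, there are exactly 2 Jordan blocks for λ = 6.
Step 2 — from the minimal polynomial, the factor (x − 6)^3 tells us the largest block for λ = 6 has size 3.
Step 3 — with total size 4, 2 blocks, and largest block 3, the block sizes (in nonincreasing order) are [3, 1].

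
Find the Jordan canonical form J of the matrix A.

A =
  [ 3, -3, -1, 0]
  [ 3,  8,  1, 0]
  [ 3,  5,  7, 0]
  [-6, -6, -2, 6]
J_3(6) ⊕ J_1(6)

The characteristic polynomial is
  det(x·I − A) = x^4 - 24*x^3 + 216*x^2 - 864*x + 1296 = (x - 6)^4

Eigenvalues and multiplicities (the geometric multiplicity of λ is n − rank(A − λI), which equals the number of Jordan blocks for λ):
  λ = 6: algebraic multiplicity = 4, geometric multiplicity = 2

Determining the block sizes for each eigenvalue:
  λ = 6: with am = 4 and gm = 2, the partition is not yet determined (e.g. several partitions of 4 into 2 parts exist). Let N = A − (6)·I. Computing rank(N^1) = 2, rank(N^2) = 1, rank(N^3) = 0; the number of blocks of size ≥ j is rank(N^{j−1}) − rank(N^j), giving [2, 1, 1]. So we have 1 block(s) of size 3, 1 block(s) of size 1 → block sizes [3, 1]

Assembling the blocks gives a Jordan form
J =
  [6, 1, 0, 0]
  [0, 6, 1, 0]
  [0, 0, 6, 0]
  [0, 0, 0, 6]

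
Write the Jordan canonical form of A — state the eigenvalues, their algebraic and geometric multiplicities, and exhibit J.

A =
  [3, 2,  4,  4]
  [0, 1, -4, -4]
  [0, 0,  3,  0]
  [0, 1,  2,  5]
J_2(3) ⊕ J_1(3) ⊕ J_1(3)

The characteristic polynomial is
  det(x·I − A) = x^4 - 12*x^3 + 54*x^2 - 108*x + 81 = (x - 3)^4

Eigenvalues and multiplicities (the geometric multiplicity of λ is n − rank(A − λI), which equals the number of Jordan blocks for λ):
  λ = 3: algebraic multiplicity = 4, geometric multiplicity = 3

Determining the block sizes for each eigenvalue:
  λ = 3: 3 blocks summing to 4 forces exactly one block of size 2 and the rest size 1 → block sizes [2, 1, 1]

Assembling the blocks gives a Jordan form
J =
  [3, 1, 0, 0]
  [0, 3, 0, 0]
  [0, 0, 3, 0]
  [0, 0, 0, 3]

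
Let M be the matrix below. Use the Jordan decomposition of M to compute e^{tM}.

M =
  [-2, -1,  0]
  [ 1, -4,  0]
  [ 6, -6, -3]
e^{tM} =
  [t*exp(-3*t) + exp(-3*t), -t*exp(-3*t), 0]
  [t*exp(-3*t), -t*exp(-3*t) + exp(-3*t), 0]
  [6*t*exp(-3*t), -6*t*exp(-3*t), exp(-3*t)]

Strategy: write M = P · J · P⁻¹ where J is a Jordan canonical form, so e^{tM} = P · e^{tJ} · P⁻¹, and e^{tJ} can be computed block-by-block.

M has Jordan form
J =
  [-3,  1,  0]
  [ 0, -3,  0]
  [ 0,  0, -3]
(up to reordering of blocks).

Per-block formulas:
  For a 2×2 Jordan block J_2(-3): exp(t · J_2(-3)) = e^(-3t)·(I + t·N), where N is the 2×2 nilpotent shift.
  For a 1×1 block at λ = -3: exp(t · [-3]) = [e^(-3t)].

After assembling e^{tJ} and conjugating by P, we get:

e^{tM} =
  [t*exp(-3*t) + exp(-3*t), -t*exp(-3*t), 0]
  [t*exp(-3*t), -t*exp(-3*t) + exp(-3*t), 0]
  [6*t*exp(-3*t), -6*t*exp(-3*t), exp(-3*t)]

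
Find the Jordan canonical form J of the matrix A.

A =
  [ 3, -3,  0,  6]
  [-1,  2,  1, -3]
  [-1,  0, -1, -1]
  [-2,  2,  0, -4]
J_3(0) ⊕ J_1(0)

The characteristic polynomial is
  det(x·I − A) = x^4

Eigenvalues and multiplicities (the geometric multiplicity of λ is n − rank(A − λI), which equals the number of Jordan blocks for λ):
  λ = 0: algebraic multiplicity = 4, geometric multiplicity = 2

Determining the block sizes for each eigenvalue:
  λ = 0: with am = 4 and gm = 2, the partition is not yet determined (e.g. several partitions of 4 into 2 parts exist). Let N = A − (0)·I. Computing rank(N^1) = 2, rank(N^2) = 1, rank(N^3) = 0; the number of blocks of size ≥ j is rank(N^{j−1}) − rank(N^j), giving [2, 1, 1]. So we have 1 block(s) of size 3, 1 block(s) of size 1 → block sizes [3, 1]

Assembling the blocks gives a Jordan form
J =
  [0, 1, 0, 0]
  [0, 0, 1, 0]
  [0, 0, 0, 0]
  [0, 0, 0, 0]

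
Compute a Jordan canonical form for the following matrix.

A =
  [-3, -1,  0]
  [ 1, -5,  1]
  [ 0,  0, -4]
J_3(-4)

The characteristic polynomial is
  det(x·I − A) = x^3 + 12*x^2 + 48*x + 64 = (x + 4)^3

Eigenvalues and multiplicities (the geometric multiplicity of λ is n − rank(A − λI), which equals the number of Jordan blocks for λ):
  λ = -4: algebraic multiplicity = 3, geometric multiplicity = 1

Determining the block sizes for each eigenvalue:
  λ = -4: one block (gm = 1), so the single block has size am = 3 → block sizes [3]

Assembling the blocks gives a Jordan form
J =
  [-4,  1,  0]
  [ 0, -4,  1]
  [ 0,  0, -4]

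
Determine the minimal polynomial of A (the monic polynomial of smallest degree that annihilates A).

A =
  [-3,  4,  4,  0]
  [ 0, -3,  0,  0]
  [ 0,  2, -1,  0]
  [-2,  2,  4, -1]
x^2 + 4*x + 3

The characteristic polynomial is χ_A(x) = (x + 1)^2*(x + 3)^2, so the eigenvalues are known. The minimal polynomial is
  m_A(x) = Π_λ (x − λ)^{k_λ}
where k_λ is the size of the *largest* Jordan block for λ (equivalently, the smallest k with (A − λI)^k v = 0 for every generalised eigenvector v of λ).

  λ = -3: largest Jordan block has size 1, contributing (x + 3)
  λ = -1: largest Jordan block has size 1, contributing (x + 1)

So m_A(x) = (x + 1)*(x + 3) = x^2 + 4*x + 3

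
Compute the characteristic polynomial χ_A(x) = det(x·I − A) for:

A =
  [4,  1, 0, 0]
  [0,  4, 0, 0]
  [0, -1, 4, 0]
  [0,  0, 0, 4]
x^4 - 16*x^3 + 96*x^2 - 256*x + 256

Expanding det(x·I − A) (e.g. by cofactor expansion or by noting that A is similar to its Jordan form J, which has the same characteristic polynomial as A) gives
  χ_A(x) = x^4 - 16*x^3 + 96*x^2 - 256*x + 256
which factors as (x - 4)^4. The eigenvalues (with algebraic multiplicities) are λ = 4 with multiplicity 4.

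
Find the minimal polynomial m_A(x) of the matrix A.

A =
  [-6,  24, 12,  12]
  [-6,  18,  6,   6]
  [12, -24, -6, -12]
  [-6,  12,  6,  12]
x^2 - 6*x

The characteristic polynomial is χ_A(x) = x*(x - 6)^3, so the eigenvalues are known. The minimal polynomial is
  m_A(x) = Π_λ (x − λ)^{k_λ}
where k_λ is the size of the *largest* Jordan block for λ (equivalently, the smallest k with (A − λI)^k v = 0 for every generalised eigenvector v of λ).

  λ = 0: largest Jordan block has size 1, contributing (x − 0)
  λ = 6: largest Jordan block has size 1, contributing (x − 6)

So m_A(x) = x*(x - 6) = x^2 - 6*x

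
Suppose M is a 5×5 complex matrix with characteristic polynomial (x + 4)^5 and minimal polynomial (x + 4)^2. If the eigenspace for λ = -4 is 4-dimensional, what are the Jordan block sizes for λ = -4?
Block sizes for λ = -4: [2, 1, 1, 1]

Step 1 — from the characteristic polynomial, algebraic multiplicity of λ = -4 is 5. From dim ker(M − (-4)·I) = 4, there are exactly 4 Jordan blocks for λ = -4.
Step 2 — from the minimal polynomial, the factor (x + 4)^2 tells us the largest block for λ = -4 has size 2.
Step 3 — with total size 5, 4 blocks, and largest block 2, the block sizes (in nonincreasing order) are [2, 1, 1, 1].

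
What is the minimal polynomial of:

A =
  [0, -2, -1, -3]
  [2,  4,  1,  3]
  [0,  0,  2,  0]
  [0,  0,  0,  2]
x^2 - 4*x + 4

The characteristic polynomial is χ_A(x) = (x - 2)^4, so the eigenvalues are known. The minimal polynomial is
  m_A(x) = Π_λ (x − λ)^{k_λ}
where k_λ is the size of the *largest* Jordan block for λ (equivalently, the smallest k with (A − λI)^k v = 0 for every generalised eigenvector v of λ).

  λ = 2: largest Jordan block has size 2, contributing (x − 2)^2

So m_A(x) = (x - 2)^2 = x^2 - 4*x + 4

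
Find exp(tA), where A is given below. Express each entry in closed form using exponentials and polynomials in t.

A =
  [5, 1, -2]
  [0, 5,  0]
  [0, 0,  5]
e^{tA} =
  [exp(5*t), t*exp(5*t), -2*t*exp(5*t)]
  [0, exp(5*t), 0]
  [0, 0, exp(5*t)]

Strategy: write A = P · J · P⁻¹ where J is a Jordan canonical form, so e^{tA} = P · e^{tJ} · P⁻¹, and e^{tJ} can be computed block-by-block.

A has Jordan form
J =
  [5, 1, 0]
  [0, 5, 0]
  [0, 0, 5]
(up to reordering of blocks).

Per-block formulas:
  For a 2×2 Jordan block J_2(5): exp(t · J_2(5)) = e^(5t)·(I + t·N), where N is the 2×2 nilpotent shift.
  For a 1×1 block at λ = 5: exp(t · [5]) = [e^(5t)].

After assembling e^{tJ} and conjugating by P, we get:

e^{tA} =
  [exp(5*t), t*exp(5*t), -2*t*exp(5*t)]
  [0, exp(5*t), 0]
  [0, 0, exp(5*t)]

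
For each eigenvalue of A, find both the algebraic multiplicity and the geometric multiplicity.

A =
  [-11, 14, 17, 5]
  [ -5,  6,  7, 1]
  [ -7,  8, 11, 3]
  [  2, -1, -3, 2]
λ = 2: alg = 4, geom = 2

Step 1 — factor the characteristic polynomial to read off the algebraic multiplicities:
  χ_A(x) = (x - 2)^4

Step 2 — compute geometric multiplicities via the rank-nullity identity g(λ) = n − rank(A − λI):
  rank(A − (2)·I) = 2, so dim ker(A − (2)·I) = n − 2 = 2

Summary:
  λ = 2: algebraic multiplicity = 4, geometric multiplicity = 2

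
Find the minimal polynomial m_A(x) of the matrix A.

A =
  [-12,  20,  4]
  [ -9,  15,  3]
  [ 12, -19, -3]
x^3

The characteristic polynomial is χ_A(x) = x^3, so the eigenvalues are known. The minimal polynomial is
  m_A(x) = Π_λ (x − λ)^{k_λ}
where k_λ is the size of the *largest* Jordan block for λ (equivalently, the smallest k with (A − λI)^k v = 0 for every generalised eigenvector v of λ).

  λ = 0: largest Jordan block has size 3, contributing (x − 0)^3

So m_A(x) = x^3 = x^3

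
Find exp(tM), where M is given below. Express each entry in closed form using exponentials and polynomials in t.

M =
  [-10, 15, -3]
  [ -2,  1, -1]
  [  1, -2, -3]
e^{tM} =
  [3*t^2*exp(-4*t)/2 - 6*t*exp(-4*t) + exp(-4*t), -9*t^2*exp(-4*t)/2 + 15*t*exp(-4*t), -3*t*exp(-4*t)]
  [t^2*exp(-4*t)/2 - 2*t*exp(-4*t), -3*t^2*exp(-4*t)/2 + 5*t*exp(-4*t) + exp(-4*t), -t*exp(-4*t)]
  [-t^2*exp(-4*t)/2 + t*exp(-4*t), 3*t^2*exp(-4*t)/2 - 2*t*exp(-4*t), t*exp(-4*t) + exp(-4*t)]

Strategy: write M = P · J · P⁻¹ where J is a Jordan canonical form, so e^{tM} = P · e^{tJ} · P⁻¹, and e^{tJ} can be computed block-by-block.

M has Jordan form
J =
  [-4,  1,  0]
  [ 0, -4,  1]
  [ 0,  0, -4]
(up to reordering of blocks).

Per-block formulas:
  For a 3×3 Jordan block J_3(-4): exp(t · J_3(-4)) = e^(-4t)·(I + t·N + (t^2/2)·N^2), where N is the 3×3 nilpotent shift.

After assembling e^{tJ} and conjugating by P, we get:

e^{tM} =
  [3*t^2*exp(-4*t)/2 - 6*t*exp(-4*t) + exp(-4*t), -9*t^2*exp(-4*t)/2 + 15*t*exp(-4*t), -3*t*exp(-4*t)]
  [t^2*exp(-4*t)/2 - 2*t*exp(-4*t), -3*t^2*exp(-4*t)/2 + 5*t*exp(-4*t) + exp(-4*t), -t*exp(-4*t)]
  [-t^2*exp(-4*t)/2 + t*exp(-4*t), 3*t^2*exp(-4*t)/2 - 2*t*exp(-4*t), t*exp(-4*t) + exp(-4*t)]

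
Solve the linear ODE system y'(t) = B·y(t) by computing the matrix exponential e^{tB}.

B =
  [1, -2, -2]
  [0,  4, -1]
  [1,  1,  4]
e^{tB} =
  [t^2*exp(3*t) - 2*t*exp(3*t) + exp(3*t), -2*t*exp(3*t), 2*t^2*exp(3*t) - 2*t*exp(3*t)]
  [-t^2*exp(3*t)/2, t*exp(3*t) + exp(3*t), -t^2*exp(3*t) - t*exp(3*t)]
  [-t^2*exp(3*t)/2 + t*exp(3*t), t*exp(3*t), -t^2*exp(3*t) + t*exp(3*t) + exp(3*t)]

Strategy: write B = P · J · P⁻¹ where J is a Jordan canonical form, so e^{tB} = P · e^{tJ} · P⁻¹, and e^{tJ} can be computed block-by-block.

B has Jordan form
J =
  [3, 1, 0]
  [0, 3, 1]
  [0, 0, 3]
(up to reordering of blocks).

Per-block formulas:
  For a 3×3 Jordan block J_3(3): exp(t · J_3(3)) = e^(3t)·(I + t·N + (t^2/2)·N^2), where N is the 3×3 nilpotent shift.

After assembling e^{tJ} and conjugating by P, we get:

e^{tB} =
  [t^2*exp(3*t) - 2*t*exp(3*t) + exp(3*t), -2*t*exp(3*t), 2*t^2*exp(3*t) - 2*t*exp(3*t)]
  [-t^2*exp(3*t)/2, t*exp(3*t) + exp(3*t), -t^2*exp(3*t) - t*exp(3*t)]
  [-t^2*exp(3*t)/2 + t*exp(3*t), t*exp(3*t), -t^2*exp(3*t) + t*exp(3*t) + exp(3*t)]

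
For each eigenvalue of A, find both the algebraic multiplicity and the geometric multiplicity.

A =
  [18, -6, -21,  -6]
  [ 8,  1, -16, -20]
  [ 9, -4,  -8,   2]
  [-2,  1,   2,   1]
λ = 3: alg = 4, geom = 2

Step 1 — factor the characteristic polynomial to read off the algebraic multiplicities:
  χ_A(x) = (x - 3)^4

Step 2 — compute geometric multiplicities via the rank-nullity identity g(λ) = n − rank(A − λI):
  rank(A − (3)·I) = 2, so dim ker(A − (3)·I) = n − 2 = 2

Summary:
  λ = 3: algebraic multiplicity = 4, geometric multiplicity = 2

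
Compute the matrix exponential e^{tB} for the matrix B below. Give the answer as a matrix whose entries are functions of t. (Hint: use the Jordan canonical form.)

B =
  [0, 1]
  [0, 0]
e^{tB} =
  [1, t]
  [0, 1]

Strategy: write B = P · J · P⁻¹ where J is a Jordan canonical form, so e^{tB} = P · e^{tJ} · P⁻¹, and e^{tJ} can be computed block-by-block.

B has Jordan form
J =
  [0, 1]
  [0, 0]
(up to reordering of blocks).

Per-block formulas:
  For a 2×2 Jordan block J_2(0): exp(t · J_2(0)) = e^(0t)·(I + t·N), where N is the 2×2 nilpotent shift.

After assembling e^{tJ} and conjugating by P, we get:

e^{tB} =
  [1, t]
  [0, 1]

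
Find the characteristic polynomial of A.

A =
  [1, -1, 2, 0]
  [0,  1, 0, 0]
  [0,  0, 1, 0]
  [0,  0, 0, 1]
x^4 - 4*x^3 + 6*x^2 - 4*x + 1

Expanding det(x·I − A) (e.g. by cofactor expansion or by noting that A is similar to its Jordan form J, which has the same characteristic polynomial as A) gives
  χ_A(x) = x^4 - 4*x^3 + 6*x^2 - 4*x + 1
which factors as (x - 1)^4. The eigenvalues (with algebraic multiplicities) are λ = 1 with multiplicity 4.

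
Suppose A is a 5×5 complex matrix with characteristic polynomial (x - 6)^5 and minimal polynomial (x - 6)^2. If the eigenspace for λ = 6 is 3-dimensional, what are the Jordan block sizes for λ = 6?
Block sizes for λ = 6: [2, 2, 1]

Step 1 — from the characteristic polynomial, algebraic multiplicity of λ = 6 is 5. From dim ker(A − (6)·I) = 3, there are exactly 3 Jordan blocks for λ = 6.
Step 2 — from the minimal polynomial, the factor (x − 6)^2 tells us the largest block for λ = 6 has size 2.
Step 3 — with total size 5, 3 blocks, and largest block 2, the block sizes (in nonincreasing order) are [2, 2, 1].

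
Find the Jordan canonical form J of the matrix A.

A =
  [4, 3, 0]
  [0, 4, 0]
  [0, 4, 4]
J_2(4) ⊕ J_1(4)

The characteristic polynomial is
  det(x·I − A) = x^3 - 12*x^2 + 48*x - 64 = (x - 4)^3

Eigenvalues and multiplicities (the geometric multiplicity of λ is n − rank(A − λI), which equals the number of Jordan blocks for λ):
  λ = 4: algebraic multiplicity = 3, geometric multiplicity = 2

Determining the block sizes for each eigenvalue:
  λ = 4: 2 blocks summing to 3 forces exactly one block of size 2 and the rest size 1 → block sizes [2, 1]

Assembling the blocks gives a Jordan form
J =
  [4, 1, 0]
  [0, 4, 0]
  [0, 0, 4]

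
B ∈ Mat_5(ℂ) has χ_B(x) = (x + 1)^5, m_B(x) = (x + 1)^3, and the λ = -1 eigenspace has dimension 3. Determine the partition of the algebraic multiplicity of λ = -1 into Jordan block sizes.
Block sizes for λ = -1: [3, 1, 1]

Step 1 — from the characteristic polynomial, algebraic multiplicity of λ = -1 is 5. From dim ker(B − (-1)·I) = 3, there are exactly 3 Jordan blocks for λ = -1.
Step 2 — from the minimal polynomial, the factor (x + 1)^3 tells us the largest block for λ = -1 has size 3.
Step 3 — with total size 5, 3 blocks, and largest block 3, the block sizes (in nonincreasing order) are [3, 1, 1].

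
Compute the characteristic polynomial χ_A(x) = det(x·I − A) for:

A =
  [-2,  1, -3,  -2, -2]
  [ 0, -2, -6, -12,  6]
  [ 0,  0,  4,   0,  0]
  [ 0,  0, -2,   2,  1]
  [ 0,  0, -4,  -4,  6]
x^5 - 8*x^4 + 4*x^3 + 80*x^2 - 64*x - 256

Expanding det(x·I − A) (e.g. by cofactor expansion or by noting that A is similar to its Jordan form J, which has the same characteristic polynomial as A) gives
  χ_A(x) = x^5 - 8*x^4 + 4*x^3 + 80*x^2 - 64*x - 256
which factors as (x - 4)^3*(x + 2)^2. The eigenvalues (with algebraic multiplicities) are λ = -2 with multiplicity 2, λ = 4 with multiplicity 3.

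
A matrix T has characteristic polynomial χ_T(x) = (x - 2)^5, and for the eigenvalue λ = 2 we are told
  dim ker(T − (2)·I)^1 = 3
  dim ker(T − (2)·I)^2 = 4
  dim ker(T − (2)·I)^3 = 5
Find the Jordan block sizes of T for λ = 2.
Block sizes for λ = 2: [3, 1, 1]

From the dimensions of kernels of powers, the number of Jordan blocks of size at least j is d_j − d_{j−1} where d_j = dim ker(N^j) (with d_0 = 0). Computing the differences gives [3, 1, 1].
The number of blocks of size exactly k is (#blocks of size ≥ k) − (#blocks of size ≥ k + 1), so the partition is: 2 block(s) of size 1, 1 block(s) of size 3.
In nonincreasing order the block sizes are [3, 1, 1].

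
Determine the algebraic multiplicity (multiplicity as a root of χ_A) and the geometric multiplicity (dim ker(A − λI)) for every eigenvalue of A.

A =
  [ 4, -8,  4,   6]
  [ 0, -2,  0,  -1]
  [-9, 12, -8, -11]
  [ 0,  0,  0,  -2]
λ = -2: alg = 4, geom = 2

Step 1 — factor the characteristic polynomial to read off the algebraic multiplicities:
  χ_A(x) = (x + 2)^4

Step 2 — compute geometric multiplicities via the rank-nullity identity g(λ) = n − rank(A − λI):
  rank(A − (-2)·I) = 2, so dim ker(A − (-2)·I) = n − 2 = 2

Summary:
  λ = -2: algebraic multiplicity = 4, geometric multiplicity = 2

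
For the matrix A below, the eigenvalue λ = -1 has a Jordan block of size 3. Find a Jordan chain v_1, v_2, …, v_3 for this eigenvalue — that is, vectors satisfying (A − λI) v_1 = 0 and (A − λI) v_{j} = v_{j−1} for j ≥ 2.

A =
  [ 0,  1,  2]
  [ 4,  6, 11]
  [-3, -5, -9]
A Jordan chain for λ = -1 of length 3:
v_1 = (-1, -1, 1)ᵀ
v_2 = (1, 4, -3)ᵀ
v_3 = (1, 0, 0)ᵀ

Let N = A − (-1)·I. We want v_3 with N^3 v_3 = 0 but N^2 v_3 ≠ 0; then v_{j-1} := N · v_j for j = 3, …, 2.

Pick v_3 = (1, 0, 0)ᵀ.
Then v_2 = N · v_3 = (1, 4, -3)ᵀ.
Then v_1 = N · v_2 = (-1, -1, 1)ᵀ.

Sanity check: (A − (-1)·I) v_1 = (0, 0, 0)ᵀ = 0. ✓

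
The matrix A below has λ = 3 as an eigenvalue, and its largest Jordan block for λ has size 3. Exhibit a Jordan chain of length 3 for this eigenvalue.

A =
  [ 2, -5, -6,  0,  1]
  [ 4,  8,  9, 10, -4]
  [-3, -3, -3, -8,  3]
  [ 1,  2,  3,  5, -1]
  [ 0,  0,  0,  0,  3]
A Jordan chain for λ = 3 of length 3:
v_1 = (-1, -1, 1, 0, 0)ᵀ
v_2 = (-1, 4, -3, 1, 0)ᵀ
v_3 = (1, 0, 0, 0, 0)ᵀ

Let N = A − (3)·I. We want v_3 with N^3 v_3 = 0 but N^2 v_3 ≠ 0; then v_{j-1} := N · v_j for j = 3, …, 2.

Pick v_3 = (1, 0, 0, 0, 0)ᵀ.
Then v_2 = N · v_3 = (-1, 4, -3, 1, 0)ᵀ.
Then v_1 = N · v_2 = (-1, -1, 1, 0, 0)ᵀ.

Sanity check: (A − (3)·I) v_1 = (0, 0, 0, 0, 0)ᵀ = 0. ✓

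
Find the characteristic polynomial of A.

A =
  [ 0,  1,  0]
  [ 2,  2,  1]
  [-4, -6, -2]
x^3

Expanding det(x·I − A) (e.g. by cofactor expansion or by noting that A is similar to its Jordan form J, which has the same characteristic polynomial as A) gives
  χ_A(x) = x^3
which factors as x^3. The eigenvalues (with algebraic multiplicities) are λ = 0 with multiplicity 3.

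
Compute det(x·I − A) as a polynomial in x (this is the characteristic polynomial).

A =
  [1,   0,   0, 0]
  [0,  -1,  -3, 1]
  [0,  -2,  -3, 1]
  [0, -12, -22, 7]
x^4 - 4*x^3 + 6*x^2 - 4*x + 1

Expanding det(x·I − A) (e.g. by cofactor expansion or by noting that A is similar to its Jordan form J, which has the same characteristic polynomial as A) gives
  χ_A(x) = x^4 - 4*x^3 + 6*x^2 - 4*x + 1
which factors as (x - 1)^4. The eigenvalues (with algebraic multiplicities) are λ = 1 with multiplicity 4.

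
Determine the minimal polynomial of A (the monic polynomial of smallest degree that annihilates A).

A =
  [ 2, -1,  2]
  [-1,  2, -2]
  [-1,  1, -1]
x^2 - 2*x + 1

The characteristic polynomial is χ_A(x) = (x - 1)^3, so the eigenvalues are known. The minimal polynomial is
  m_A(x) = Π_λ (x − λ)^{k_λ}
where k_λ is the size of the *largest* Jordan block for λ (equivalently, the smallest k with (A − λI)^k v = 0 for every generalised eigenvector v of λ).

  λ = 1: largest Jordan block has size 2, contributing (x − 1)^2

So m_A(x) = (x - 1)^2 = x^2 - 2*x + 1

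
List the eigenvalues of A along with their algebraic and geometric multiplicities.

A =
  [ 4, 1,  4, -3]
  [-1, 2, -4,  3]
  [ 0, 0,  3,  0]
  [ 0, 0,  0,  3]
λ = 3: alg = 4, geom = 3

Step 1 — factor the characteristic polynomial to read off the algebraic multiplicities:
  χ_A(x) = (x - 3)^4

Step 2 — compute geometric multiplicities via the rank-nullity identity g(λ) = n − rank(A − λI):
  rank(A − (3)·I) = 1, so dim ker(A − (3)·I) = n − 1 = 3

Summary:
  λ = 3: algebraic multiplicity = 4, geometric multiplicity = 3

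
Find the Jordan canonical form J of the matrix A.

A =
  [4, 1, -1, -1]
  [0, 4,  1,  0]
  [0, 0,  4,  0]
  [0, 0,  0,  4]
J_3(4) ⊕ J_1(4)

The characteristic polynomial is
  det(x·I − A) = x^4 - 16*x^3 + 96*x^2 - 256*x + 256 = (x - 4)^4

Eigenvalues and multiplicities (the geometric multiplicity of λ is n − rank(A − λI), which equals the number of Jordan blocks for λ):
  λ = 4: algebraic multiplicity = 4, geometric multiplicity = 2

Determining the block sizes for each eigenvalue:
  λ = 4: with am = 4 and gm = 2, the partition is not yet determined (e.g. several partitions of 4 into 2 parts exist). Let N = A − (4)·I. Computing rank(N^1) = 2, rank(N^2) = 1, rank(N^3) = 0; the number of blocks of size ≥ j is rank(N^{j−1}) − rank(N^j), giving [2, 1, 1]. So we have 1 block(s) of size 3, 1 block(s) of size 1 → block sizes [3, 1]

Assembling the blocks gives a Jordan form
J =
  [4, 1, 0, 0]
  [0, 4, 1, 0]
  [0, 0, 4, 0]
  [0, 0, 0, 4]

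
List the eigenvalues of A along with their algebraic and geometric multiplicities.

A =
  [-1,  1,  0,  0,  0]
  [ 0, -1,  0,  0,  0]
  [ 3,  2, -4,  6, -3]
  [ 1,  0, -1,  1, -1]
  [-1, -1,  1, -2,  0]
λ = -1: alg = 5, geom = 3

Step 1 — factor the characteristic polynomial to read off the algebraic multiplicities:
  χ_A(x) = (x + 1)^5

Step 2 — compute geometric multiplicities via the rank-nullity identity g(λ) = n − rank(A − λI):
  rank(A − (-1)·I) = 2, so dim ker(A − (-1)·I) = n − 2 = 3

Summary:
  λ = -1: algebraic multiplicity = 5, geometric multiplicity = 3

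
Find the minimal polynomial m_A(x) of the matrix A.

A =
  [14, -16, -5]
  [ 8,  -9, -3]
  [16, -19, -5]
x^3

The characteristic polynomial is χ_A(x) = x^3, so the eigenvalues are known. The minimal polynomial is
  m_A(x) = Π_λ (x − λ)^{k_λ}
where k_λ is the size of the *largest* Jordan block for λ (equivalently, the smallest k with (A − λI)^k v = 0 for every generalised eigenvector v of λ).

  λ = 0: largest Jordan block has size 3, contributing (x − 0)^3

So m_A(x) = x^3 = x^3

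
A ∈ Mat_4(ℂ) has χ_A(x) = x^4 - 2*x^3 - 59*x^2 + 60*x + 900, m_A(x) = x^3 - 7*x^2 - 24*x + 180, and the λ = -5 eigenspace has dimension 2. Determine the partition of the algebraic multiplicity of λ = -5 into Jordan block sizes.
Block sizes for λ = -5: [1, 1]

Step 1 — from the characteristic polynomial, algebraic multiplicity of λ = -5 is 2. From dim ker(A − (-5)·I) = 2, there are exactly 2 Jordan blocks for λ = -5.
Step 2 — from the minimal polynomial, the factor (x + 5) tells us the largest block for λ = -5 has size 1.
Step 3 — with total size 2, 2 blocks, and largest block 1, the block sizes (in nonincreasing order) are [1, 1].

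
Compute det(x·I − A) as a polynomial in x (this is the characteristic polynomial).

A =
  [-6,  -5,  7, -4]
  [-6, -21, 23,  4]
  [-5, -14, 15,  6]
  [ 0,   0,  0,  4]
x^4 + 8*x^3 - 128*x - 256

Expanding det(x·I − A) (e.g. by cofactor expansion or by noting that A is similar to its Jordan form J, which has the same characteristic polynomial as A) gives
  χ_A(x) = x^4 + 8*x^3 - 128*x - 256
which factors as (x - 4)*(x + 4)^3. The eigenvalues (with algebraic multiplicities) are λ = -4 with multiplicity 3, λ = 4 with multiplicity 1.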